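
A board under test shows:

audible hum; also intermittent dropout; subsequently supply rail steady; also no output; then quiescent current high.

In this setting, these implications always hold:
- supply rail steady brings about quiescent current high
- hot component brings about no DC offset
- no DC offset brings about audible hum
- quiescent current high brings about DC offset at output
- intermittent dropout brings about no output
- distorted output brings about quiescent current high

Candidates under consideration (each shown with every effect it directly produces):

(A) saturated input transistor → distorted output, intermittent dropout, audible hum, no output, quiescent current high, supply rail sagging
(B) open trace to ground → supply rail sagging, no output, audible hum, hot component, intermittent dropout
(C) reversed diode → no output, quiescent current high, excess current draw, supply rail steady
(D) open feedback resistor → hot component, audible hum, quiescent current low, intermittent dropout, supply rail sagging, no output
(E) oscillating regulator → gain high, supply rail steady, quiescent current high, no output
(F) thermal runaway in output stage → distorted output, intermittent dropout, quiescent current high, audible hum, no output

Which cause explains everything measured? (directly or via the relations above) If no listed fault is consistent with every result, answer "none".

none

For each candidate, compare predicted effects to what was observed:
(A) saturated input transistor — audible hum match; intermittent dropout match; supply rail steady miss; no output match; quiescent current high match
(B) open trace to ground — audible hum match; intermittent dropout match; supply rail steady miss; no output match; quiescent current high miss
(C) reversed diode — audible hum miss; intermittent dropout miss; supply rail steady match; no output match; quiescent current high match
(D) open feedback resistor — audible hum match; intermittent dropout match; supply rail steady miss; no output match; quiescent current high miss
(E) oscillating regulator — audible hum miss; intermittent dropout miss; supply rail steady match; no output match; quiescent current high match
(F) thermal runaway in output stage — does not account for supply rail steady
None of the listed candidates fits everything.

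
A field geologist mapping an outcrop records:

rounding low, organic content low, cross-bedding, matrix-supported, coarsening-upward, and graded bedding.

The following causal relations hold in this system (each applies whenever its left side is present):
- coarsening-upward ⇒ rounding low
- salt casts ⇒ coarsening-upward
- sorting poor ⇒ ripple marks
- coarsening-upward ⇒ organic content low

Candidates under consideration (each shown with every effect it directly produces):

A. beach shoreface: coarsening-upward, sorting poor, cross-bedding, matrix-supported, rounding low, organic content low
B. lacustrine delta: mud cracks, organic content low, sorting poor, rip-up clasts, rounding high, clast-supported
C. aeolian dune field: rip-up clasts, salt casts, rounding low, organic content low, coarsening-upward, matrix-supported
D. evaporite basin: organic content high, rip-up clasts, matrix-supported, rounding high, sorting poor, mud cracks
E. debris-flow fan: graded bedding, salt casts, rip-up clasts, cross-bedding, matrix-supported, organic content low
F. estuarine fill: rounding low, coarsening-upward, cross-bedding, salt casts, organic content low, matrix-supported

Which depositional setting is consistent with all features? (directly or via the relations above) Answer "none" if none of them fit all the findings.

E

Checking each candidate against the observations:
(A) beach shoreface — does not account for graded bedding
(B) lacustrine delta — rounding low NO; organic content low yes; cross-bedding NO; matrix-supported NO; coarsening-upward NO; graded bedding NO
(C) aeolian dune field — rounding low yes; organic content low yes; cross-bedding NO; matrix-supported yes; coarsening-upward yes; graded bedding NO
(D) evaporite basin — fails on rounding low, organic content low, cross-bedding, coarsening-upward, graded bedding (predicts rounding high, not rounding low; predicts organic content high, not organic content low)
(E) debris-flow fan — accounts for every observation (rounding low through salt casts → coarsening-upward → rounding low)
(F) estuarine fill — rounding low yes; organic content low yes; cross-bedding yes; matrix-supported yes; coarsening-upward yes; graded bedding NO
(E) is the only candidate with no mismatches.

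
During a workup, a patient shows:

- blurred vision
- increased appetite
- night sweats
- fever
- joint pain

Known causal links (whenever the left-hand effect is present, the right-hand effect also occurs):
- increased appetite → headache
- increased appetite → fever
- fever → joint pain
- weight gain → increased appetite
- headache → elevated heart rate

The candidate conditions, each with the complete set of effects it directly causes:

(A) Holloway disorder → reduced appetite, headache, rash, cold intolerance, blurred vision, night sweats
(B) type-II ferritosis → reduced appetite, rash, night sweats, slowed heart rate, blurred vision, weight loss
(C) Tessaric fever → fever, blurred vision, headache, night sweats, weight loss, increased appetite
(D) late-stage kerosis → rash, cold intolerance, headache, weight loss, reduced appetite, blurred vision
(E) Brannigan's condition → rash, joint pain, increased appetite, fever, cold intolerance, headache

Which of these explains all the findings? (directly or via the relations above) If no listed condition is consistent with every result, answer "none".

C

For each candidate, compare predicted effects to what was observed:
(A) Holloway disorder — blurred vision +; increased appetite -; night sweats +; fever -; joint pain -
(B) type-II ferritosis — blurred vision +; increased appetite -; night sweats +; fever -; joint pain -
(C) Tessaric fever — blurred vision +; increased appetite +; night sweats +; fever +; joint pain + (by fever → joint pain)
(D) late-stage kerosis — fails on increased appetite, night sweats, fever, joint pain (predicts reduced appetite, not increased appetite)
(E) Brannigan's condition — does not account for blurred vision, night sweats
(C) is the only candidate with no mismatches.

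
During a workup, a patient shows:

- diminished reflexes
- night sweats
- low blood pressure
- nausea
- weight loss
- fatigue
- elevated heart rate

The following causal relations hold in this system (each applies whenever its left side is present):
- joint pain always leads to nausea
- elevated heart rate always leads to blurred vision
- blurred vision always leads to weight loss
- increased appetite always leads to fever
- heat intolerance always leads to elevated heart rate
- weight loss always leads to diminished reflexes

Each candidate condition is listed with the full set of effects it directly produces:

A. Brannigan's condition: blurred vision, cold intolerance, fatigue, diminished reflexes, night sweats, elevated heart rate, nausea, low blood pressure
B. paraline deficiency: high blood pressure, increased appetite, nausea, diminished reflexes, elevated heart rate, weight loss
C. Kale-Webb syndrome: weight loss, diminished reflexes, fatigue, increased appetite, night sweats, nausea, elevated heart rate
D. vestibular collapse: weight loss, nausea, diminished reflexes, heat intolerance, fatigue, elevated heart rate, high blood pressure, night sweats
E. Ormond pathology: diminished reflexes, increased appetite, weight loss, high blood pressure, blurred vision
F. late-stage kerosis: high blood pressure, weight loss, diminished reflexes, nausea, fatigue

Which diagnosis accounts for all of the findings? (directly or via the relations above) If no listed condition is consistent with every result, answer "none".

A

Testing each hypothesis:
(A) Brannigan's condition — diminished reflexes yes; night sweats yes; low blood pressure yes; nausea yes; weight loss yes (via blurred vision → weight loss); fatigue yes; elevated heart rate yes
(B) paraline deficiency — diminished reflexes yes; night sweats NO; low blood pressure NO; nausea yes; weight loss yes; fatigue NO; elevated heart rate yes
(C) Kale-Webb syndrome — does not account for low blood pressure
(D) vestibular collapse — diminished reflexes yes; night sweats yes; low blood pressure NO; nausea yes; weight loss yes; fatigue yes; elevated heart rate yes
(E) Ormond pathology — fails on night sweats, low blood pressure, nausea, fatigue, elevated heart rate (predicts high blood pressure, not low blood pressure)
(F) late-stage kerosis — diminished reflexes yes; night sweats NO; low blood pressure NO; nausea yes; weight loss yes; fatigue yes; elevated heart rate NO
Only (A) is consistent with every observation.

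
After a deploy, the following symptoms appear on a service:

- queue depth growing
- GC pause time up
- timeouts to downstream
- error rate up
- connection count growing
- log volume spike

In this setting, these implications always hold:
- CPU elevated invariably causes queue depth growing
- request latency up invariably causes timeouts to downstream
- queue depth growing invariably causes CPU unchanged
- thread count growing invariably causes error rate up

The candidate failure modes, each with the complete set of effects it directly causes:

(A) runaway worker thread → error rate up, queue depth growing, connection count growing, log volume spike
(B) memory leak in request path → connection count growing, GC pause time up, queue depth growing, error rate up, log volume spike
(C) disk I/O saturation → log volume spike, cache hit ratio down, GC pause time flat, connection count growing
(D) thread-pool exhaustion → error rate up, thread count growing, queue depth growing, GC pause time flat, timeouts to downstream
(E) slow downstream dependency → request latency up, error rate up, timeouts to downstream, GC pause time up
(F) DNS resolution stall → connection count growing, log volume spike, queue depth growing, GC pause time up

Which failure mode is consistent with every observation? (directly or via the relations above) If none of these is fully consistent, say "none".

none

Testing each hypothesis:
(A) runaway worker thread — queue depth growing +; GC pause time up -; timeouts to downstream -; error rate up +; connection count growing +; log volume spike +
(B) memory leak in request path — queue depth growing +; GC pause time up +; timeouts to downstream -; error rate up +; connection count growing +; log volume spike +
(C) disk I/O saturation — queue depth growing -; GC pause time up -; timeouts to downstream -; error rate up -; connection count growing +; log volume spike +
(D) thread-pool exhaustion — queue depth growing +; GC pause time up -; timeouts to downstream +; error rate up +; connection count growing -; log volume spike -
(E) slow downstream dependency — queue depth growing -; GC pause time up +; timeouts to downstream +; error rate up +; connection count growing -; log volume spike -
(F) DNS resolution stall — does not account for timeouts to downstream, error rate up
Every candidate fails on at least one observation.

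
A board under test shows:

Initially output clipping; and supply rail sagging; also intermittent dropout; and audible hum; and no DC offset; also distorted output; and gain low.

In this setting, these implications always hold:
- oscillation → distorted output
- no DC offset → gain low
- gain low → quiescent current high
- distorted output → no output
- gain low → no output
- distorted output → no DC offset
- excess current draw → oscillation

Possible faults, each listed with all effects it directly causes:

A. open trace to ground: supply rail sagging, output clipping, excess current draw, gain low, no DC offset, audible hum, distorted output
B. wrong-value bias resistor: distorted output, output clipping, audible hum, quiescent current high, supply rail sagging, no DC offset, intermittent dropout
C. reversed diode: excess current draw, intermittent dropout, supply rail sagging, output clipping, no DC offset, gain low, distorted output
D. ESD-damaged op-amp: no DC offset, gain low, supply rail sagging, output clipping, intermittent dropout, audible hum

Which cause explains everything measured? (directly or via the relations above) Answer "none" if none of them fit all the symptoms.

Testing each hypothesis:
(A) open trace to ground — does not account for intermittent dropout
(B) wrong-value bias resistor — accounts for every observation (gain low through no DC offset → gain low)
(C) reversed diode — output clipping ✓; supply rail sagging ✓; intermittent dropout ✓; audible hum ✗; no DC offset ✓; distorted output ✓; gain low ✓
(D) ESD-damaged op-amp — does not account for distorted output
(B) alone accounts for all the evidence.

B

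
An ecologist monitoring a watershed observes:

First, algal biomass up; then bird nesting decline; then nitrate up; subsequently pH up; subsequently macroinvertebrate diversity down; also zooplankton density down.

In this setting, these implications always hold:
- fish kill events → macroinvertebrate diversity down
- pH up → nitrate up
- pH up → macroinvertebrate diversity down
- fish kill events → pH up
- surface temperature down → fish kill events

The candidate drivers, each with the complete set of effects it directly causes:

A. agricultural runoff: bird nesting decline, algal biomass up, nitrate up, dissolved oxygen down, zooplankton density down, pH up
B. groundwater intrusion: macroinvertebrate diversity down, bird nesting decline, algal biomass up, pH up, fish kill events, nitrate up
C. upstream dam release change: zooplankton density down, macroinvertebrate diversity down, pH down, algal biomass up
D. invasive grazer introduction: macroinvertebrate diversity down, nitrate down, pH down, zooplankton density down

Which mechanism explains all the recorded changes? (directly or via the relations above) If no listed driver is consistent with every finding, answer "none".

A

Testing each hypothesis:
(A) agricultural runoff — algal biomass up match; bird nesting decline match; nitrate up match; pH up match; macroinvertebrate diversity down match (via pH up → macroinvertebrate diversity down); zooplankton density down match
(B) groundwater intrusion — does not account for zooplankton density down
(C) upstream dam release change — algal biomass up match; bird nesting decline miss; nitrate up miss; pH up miss; macroinvertebrate diversity down match; zooplankton density down match
(D) invasive grazer introduction — algal biomass up miss; bird nesting decline miss; nitrate up miss; pH up miss; macroinvertebrate diversity down match; zooplankton density down match
Only (A) is consistent with every observation.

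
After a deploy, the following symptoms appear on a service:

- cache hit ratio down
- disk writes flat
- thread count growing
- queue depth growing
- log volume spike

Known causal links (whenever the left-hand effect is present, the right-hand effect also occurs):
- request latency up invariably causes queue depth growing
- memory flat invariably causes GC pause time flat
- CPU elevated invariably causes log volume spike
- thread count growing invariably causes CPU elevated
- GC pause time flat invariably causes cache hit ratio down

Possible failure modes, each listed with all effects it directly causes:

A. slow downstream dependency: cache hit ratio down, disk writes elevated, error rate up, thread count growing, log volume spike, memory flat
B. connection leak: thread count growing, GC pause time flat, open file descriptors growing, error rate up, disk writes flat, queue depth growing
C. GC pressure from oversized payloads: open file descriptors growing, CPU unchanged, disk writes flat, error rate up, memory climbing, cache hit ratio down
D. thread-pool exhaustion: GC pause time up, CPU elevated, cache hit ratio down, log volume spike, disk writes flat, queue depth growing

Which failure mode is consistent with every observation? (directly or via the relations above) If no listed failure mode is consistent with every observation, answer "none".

Testing each hypothesis:
(A) slow downstream dependency — fails on disk writes flat, queue depth growing (predicts disk writes elevated, not disk writes flat)
(B) connection leak — accounts for every observation (cache hit ratio down through GC pause time flat → cache hit ratio down)
(C) GC pressure from oversized payloads — does not account for thread count growing, queue depth growing, log volume spike
(D) thread-pool exhaustion — does not account for thread count growing
Only (B) is consistent with every observation.

B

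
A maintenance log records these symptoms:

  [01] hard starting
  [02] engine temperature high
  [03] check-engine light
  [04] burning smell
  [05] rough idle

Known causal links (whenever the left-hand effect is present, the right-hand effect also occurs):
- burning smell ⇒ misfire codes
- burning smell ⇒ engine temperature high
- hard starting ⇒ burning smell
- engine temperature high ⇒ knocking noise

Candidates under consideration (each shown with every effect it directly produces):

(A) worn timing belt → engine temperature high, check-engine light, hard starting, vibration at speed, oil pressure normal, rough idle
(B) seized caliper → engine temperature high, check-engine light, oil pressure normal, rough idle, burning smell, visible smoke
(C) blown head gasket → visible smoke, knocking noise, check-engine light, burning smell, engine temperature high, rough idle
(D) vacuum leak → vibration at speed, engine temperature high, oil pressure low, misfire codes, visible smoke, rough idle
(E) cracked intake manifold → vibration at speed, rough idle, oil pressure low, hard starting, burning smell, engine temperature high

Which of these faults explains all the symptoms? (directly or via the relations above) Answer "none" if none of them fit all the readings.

A

For each candidate, compare predicted effects to what was observed:
(A) worn timing belt — hard starting match; engine temperature high match; check-engine light match; burning smell match (through hard starting → burning smell); rough idle match
(B) seized caliper — does not account for hard starting
(C) blown head gasket — does not account for hard starting
(D) vacuum leak — hard starting miss; engine temperature high match; check-engine light miss; burning smell miss; rough idle match
(E) cracked intake manifold — does not account for check-engine light
(A) is the only candidate with no mismatches.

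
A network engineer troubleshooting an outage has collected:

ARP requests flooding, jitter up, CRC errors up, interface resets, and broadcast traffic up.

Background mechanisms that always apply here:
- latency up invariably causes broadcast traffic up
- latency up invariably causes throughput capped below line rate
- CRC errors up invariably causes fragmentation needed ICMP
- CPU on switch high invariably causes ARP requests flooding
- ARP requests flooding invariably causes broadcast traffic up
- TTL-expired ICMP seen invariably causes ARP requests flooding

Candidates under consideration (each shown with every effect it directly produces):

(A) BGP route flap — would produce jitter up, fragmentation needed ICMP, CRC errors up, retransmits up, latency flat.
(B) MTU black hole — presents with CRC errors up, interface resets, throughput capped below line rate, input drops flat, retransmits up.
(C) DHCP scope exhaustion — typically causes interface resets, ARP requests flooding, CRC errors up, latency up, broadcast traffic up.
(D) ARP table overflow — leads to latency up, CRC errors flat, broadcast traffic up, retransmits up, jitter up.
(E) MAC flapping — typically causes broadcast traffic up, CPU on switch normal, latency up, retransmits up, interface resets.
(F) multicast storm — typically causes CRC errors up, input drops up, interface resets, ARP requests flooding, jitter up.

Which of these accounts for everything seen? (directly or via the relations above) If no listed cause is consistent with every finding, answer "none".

F

Per-candidate check:
(A) BGP route flap — ARP requests flooding miss; jitter up match; CRC errors up match; interface resets miss; broadcast traffic up miss
(B) MTU black hole — does not account for ARP requests flooding, jitter up, broadcast traffic up
(C) DHCP scope exhaustion — ARP requests flooding match; jitter up miss; CRC errors up match; interface resets match; broadcast traffic up match
(D) ARP table overflow — ARP requests flooding miss; jitter up match; CRC errors up miss; interface resets miss; broadcast traffic up match
(E) MAC flapping — ARP requests flooding miss; jitter up miss; CRC errors up miss; interface resets match; broadcast traffic up match
(F) multicast storm — ARP requests flooding match; jitter up match; CRC errors up match; interface resets match; broadcast traffic up match (through ARP requests flooding → broadcast traffic up)
(F) alone accounts for all the evidence.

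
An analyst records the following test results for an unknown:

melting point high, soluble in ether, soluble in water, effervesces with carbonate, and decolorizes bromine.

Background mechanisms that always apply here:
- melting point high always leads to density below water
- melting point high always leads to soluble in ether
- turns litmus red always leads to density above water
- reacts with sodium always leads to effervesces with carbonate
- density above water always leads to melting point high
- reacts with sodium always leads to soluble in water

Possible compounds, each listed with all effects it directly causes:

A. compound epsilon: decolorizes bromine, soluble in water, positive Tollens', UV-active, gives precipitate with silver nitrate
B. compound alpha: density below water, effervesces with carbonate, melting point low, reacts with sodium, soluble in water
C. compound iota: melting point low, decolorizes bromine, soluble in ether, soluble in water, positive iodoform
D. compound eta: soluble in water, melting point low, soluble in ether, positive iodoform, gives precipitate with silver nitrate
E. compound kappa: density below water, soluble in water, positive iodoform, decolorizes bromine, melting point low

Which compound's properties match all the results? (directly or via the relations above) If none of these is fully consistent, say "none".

Checking each candidate against the observations:
(A) compound epsilon — does not account for melting point high, soluble in ether, effervesces with carbonate
(B) compound alpha — fails on melting point high, soluble in ether, decolorizes bromine (predicts melting point low, not melting point high)
(C) compound iota — fails on melting point high, effervesces with carbonate (predicts melting point low, not melting point high)
(D) compound eta — fails on melting point high, effervesces with carbonate, decolorizes bromine (predicts melting point low, not melting point high)
(E) compound kappa — melting point high miss; soluble in ether miss; soluble in water match; effervesces with carbonate miss; decolorizes bromine match
Every candidate fails on at least one observation.

none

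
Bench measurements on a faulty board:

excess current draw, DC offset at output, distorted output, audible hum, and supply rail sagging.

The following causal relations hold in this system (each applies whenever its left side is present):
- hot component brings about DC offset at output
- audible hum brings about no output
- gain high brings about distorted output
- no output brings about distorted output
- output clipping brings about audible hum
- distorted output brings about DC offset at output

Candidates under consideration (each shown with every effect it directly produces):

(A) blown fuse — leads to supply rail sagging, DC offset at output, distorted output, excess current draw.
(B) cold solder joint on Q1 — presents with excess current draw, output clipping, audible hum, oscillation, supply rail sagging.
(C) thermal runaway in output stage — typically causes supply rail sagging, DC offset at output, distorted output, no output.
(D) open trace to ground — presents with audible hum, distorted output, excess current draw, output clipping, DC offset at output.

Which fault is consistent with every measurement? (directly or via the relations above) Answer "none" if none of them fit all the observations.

For each candidate, compare predicted effects to what was observed:
(A) blown fuse — excess current draw yes; DC offset at output yes; distorted output yes; audible hum NO; supply rail sagging yes
(B) cold solder joint on Q1 — excess current draw yes; DC offset at output yes (by audible hum → no output → distorted output → DC offset at output); distorted output yes (by audible hum → no output → distorted output); audible hum yes; supply rail sagging yes
(C) thermal runaway in output stage — excess current draw NO; DC offset at output yes; distorted output yes; audible hum NO; supply rail sagging yes
(D) open trace to ground — does not account for supply rail sagging
(B) is the only candidate with no mismatches.

B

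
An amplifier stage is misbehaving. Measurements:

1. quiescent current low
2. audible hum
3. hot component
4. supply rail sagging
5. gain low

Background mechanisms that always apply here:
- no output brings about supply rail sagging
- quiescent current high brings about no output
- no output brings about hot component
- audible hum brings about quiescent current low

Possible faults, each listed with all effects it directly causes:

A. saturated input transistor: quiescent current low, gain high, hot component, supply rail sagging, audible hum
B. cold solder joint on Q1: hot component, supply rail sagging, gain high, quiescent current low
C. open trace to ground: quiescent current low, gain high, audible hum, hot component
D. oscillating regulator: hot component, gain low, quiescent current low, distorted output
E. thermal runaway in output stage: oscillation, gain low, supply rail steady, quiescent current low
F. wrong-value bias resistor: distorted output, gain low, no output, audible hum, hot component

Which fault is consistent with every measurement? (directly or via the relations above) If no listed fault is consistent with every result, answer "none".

F

Testing each hypothesis:
(A) saturated input transistor — quiescent current low match; audible hum match; hot component match; supply rail sagging match; gain low miss
(B) cold solder joint on Q1 — quiescent current low match; audible hum miss; hot component match; supply rail sagging match; gain low miss
(C) open trace to ground — fails on supply rail sagging, gain low (predicts gain high, not gain low)
(D) oscillating regulator — quiescent current low match; audible hum miss; hot component match; supply rail sagging miss; gain low match
(E) thermal runaway in output stage — fails on audible hum, hot component, supply rail sagging (predicts supply rail steady, not supply rail sagging)
(F) wrong-value bias resistor — quiescent current low match (via audible hum → quiescent current low); audible hum match; hot component match; supply rail sagging match (via no output → supply rail sagging); gain low match
Only (F) is consistent with every observation.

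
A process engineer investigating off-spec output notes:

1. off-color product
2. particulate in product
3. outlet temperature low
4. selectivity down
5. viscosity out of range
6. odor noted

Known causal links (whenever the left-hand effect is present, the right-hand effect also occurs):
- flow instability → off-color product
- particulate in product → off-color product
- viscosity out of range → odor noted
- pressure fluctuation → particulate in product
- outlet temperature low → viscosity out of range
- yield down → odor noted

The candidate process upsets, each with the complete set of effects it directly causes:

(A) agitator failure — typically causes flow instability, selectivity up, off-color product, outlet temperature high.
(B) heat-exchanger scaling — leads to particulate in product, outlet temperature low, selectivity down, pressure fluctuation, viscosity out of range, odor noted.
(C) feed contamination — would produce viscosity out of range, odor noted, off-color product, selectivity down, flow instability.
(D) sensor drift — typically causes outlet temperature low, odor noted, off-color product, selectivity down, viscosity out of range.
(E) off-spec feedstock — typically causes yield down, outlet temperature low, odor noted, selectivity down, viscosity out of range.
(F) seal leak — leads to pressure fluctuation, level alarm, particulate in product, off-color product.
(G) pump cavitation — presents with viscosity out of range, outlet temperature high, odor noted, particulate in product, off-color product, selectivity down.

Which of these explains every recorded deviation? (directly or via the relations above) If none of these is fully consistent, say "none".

B

Testing each hypothesis:
(A) agitator failure — off-color product +; particulate in product -; outlet temperature low -; selectivity down -; viscosity out of range -; odor noted -
(B) heat-exchanger scaling — accounts for every observation (off-color product by particulate in product → off-color product)
(C) feed contamination — off-color product +; particulate in product -; outlet temperature low -; selectivity down +; viscosity out of range +; odor noted +
(D) sensor drift — off-color product +; particulate in product -; outlet temperature low +; selectivity down +; viscosity out of range +; odor noted +
(E) off-spec feedstock — off-color product -; particulate in product -; outlet temperature low +; selectivity down +; viscosity out of range +; odor noted +
(F) seal leak — off-color product +; particulate in product +; outlet temperature low -; selectivity down -; viscosity out of range -; odor noted -
(G) pump cavitation — off-color product +; particulate in product +; outlet temperature low -; selectivity down +; viscosity out of range +; odor noted +
(B) alone accounts for all the evidence.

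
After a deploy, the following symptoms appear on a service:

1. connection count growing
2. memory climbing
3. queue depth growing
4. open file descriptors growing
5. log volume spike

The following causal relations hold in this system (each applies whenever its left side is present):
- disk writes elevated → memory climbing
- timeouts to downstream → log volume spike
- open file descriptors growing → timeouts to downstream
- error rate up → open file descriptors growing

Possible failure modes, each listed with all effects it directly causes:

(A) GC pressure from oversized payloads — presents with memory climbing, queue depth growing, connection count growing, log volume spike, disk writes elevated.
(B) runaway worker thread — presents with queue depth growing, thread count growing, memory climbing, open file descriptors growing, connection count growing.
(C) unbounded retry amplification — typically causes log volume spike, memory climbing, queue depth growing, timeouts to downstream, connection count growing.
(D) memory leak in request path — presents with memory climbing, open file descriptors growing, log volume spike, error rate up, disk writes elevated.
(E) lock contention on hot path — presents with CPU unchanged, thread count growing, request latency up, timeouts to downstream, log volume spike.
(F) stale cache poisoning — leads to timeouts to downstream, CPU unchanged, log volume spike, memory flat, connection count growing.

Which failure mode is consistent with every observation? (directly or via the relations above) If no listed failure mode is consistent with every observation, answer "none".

B

Per-candidate check:
(A) GC pressure from oversized payloads — connection count growing ✓; memory climbing ✓; queue depth growing ✓; open file descriptors growing ✗; log volume spike ✓
(B) runaway worker thread — accounts for every observation (log volume spike via open file descriptors growing → timeouts to downstream → log volume spike)
(C) unbounded retry amplification — connection count growing ✓; memory climbing ✓; queue depth growing ✓; open file descriptors growing ✗; log volume spike ✓
(D) memory leak in request path — does not account for connection count growing, queue depth growing
(E) lock contention on hot path — does not account for connection count growing, memory climbing, queue depth growing, open file descriptors growing
(F) stale cache poisoning — fails on memory climbing, queue depth growing, open file descriptors growing (predicts memory flat, not memory climbing)
(B) alone accounts for all the evidence.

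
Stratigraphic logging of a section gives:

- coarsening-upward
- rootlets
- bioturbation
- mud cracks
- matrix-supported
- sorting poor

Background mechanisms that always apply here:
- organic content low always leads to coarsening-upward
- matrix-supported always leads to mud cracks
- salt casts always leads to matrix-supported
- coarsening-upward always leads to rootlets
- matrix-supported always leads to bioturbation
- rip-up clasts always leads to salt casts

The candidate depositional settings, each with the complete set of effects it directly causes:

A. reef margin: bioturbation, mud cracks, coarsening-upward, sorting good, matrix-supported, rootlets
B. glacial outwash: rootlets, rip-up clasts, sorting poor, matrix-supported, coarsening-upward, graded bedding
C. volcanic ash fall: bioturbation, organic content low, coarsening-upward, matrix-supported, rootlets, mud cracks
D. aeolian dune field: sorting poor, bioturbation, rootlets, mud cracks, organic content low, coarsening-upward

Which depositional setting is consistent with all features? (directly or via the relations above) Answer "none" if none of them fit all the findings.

Checking each candidate against the observations:
(A) reef margin — coarsening-upward ✓; rootlets ✓; bioturbation ✓; mud cracks ✓; matrix-supported ✓; sorting poor ✗
(B) glacial outwash — accounts for every observation (bioturbation via matrix-supported → bioturbation)
(C) volcanic ash fall — coarsening-upward ✓; rootlets ✓; bioturbation ✓; mud cracks ✓; matrix-supported ✓; sorting poor ✗
(D) aeolian dune field — does not account for matrix-supported
Only (B) is consistent with every observation.

B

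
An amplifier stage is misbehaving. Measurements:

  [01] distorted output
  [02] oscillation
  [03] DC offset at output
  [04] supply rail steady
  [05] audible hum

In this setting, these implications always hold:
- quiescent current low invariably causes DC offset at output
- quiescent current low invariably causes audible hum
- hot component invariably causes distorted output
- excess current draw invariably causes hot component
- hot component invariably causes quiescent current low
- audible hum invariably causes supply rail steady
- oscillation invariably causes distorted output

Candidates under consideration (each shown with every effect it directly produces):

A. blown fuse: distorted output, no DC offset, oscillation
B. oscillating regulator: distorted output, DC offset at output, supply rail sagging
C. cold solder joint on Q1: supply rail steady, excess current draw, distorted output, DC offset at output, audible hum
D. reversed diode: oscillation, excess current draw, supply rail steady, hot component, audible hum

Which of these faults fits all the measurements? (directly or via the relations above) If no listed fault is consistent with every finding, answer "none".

Per-candidate check:
(A) blown fuse — fails on DC offset at output, supply rail steady, audible hum (predicts no DC offset, not DC offset at output)
(B) oscillating regulator — distorted output +; oscillation -; DC offset at output +; supply rail steady -; audible hum -
(C) cold solder joint on Q1 — distorted output +; oscillation -; DC offset at output +; supply rail steady +; audible hum +
(D) reversed diode — distorted output + (by oscillation → distorted output); oscillation +; DC offset at output + (by hot component → quiescent current low → DC offset at output); supply rail steady +; audible hum +
(D) is the only candidate with no mismatches.

D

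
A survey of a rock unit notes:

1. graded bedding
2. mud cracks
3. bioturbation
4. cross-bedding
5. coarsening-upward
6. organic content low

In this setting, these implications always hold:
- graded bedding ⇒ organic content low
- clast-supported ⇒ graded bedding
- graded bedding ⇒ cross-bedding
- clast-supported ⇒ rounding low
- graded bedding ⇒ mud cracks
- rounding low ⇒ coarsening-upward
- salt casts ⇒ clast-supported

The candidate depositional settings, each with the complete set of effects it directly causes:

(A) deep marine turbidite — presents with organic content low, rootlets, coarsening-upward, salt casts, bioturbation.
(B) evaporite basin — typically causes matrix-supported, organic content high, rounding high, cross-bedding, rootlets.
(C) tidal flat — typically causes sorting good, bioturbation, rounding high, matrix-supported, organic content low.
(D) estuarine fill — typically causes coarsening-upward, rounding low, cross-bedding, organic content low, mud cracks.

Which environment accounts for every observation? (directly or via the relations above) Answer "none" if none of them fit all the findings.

Testing each hypothesis:
(A) deep marine turbidite — accounts for every observation (graded bedding through salt casts → clast-supported → graded bedding)
(B) evaporite basin — fails on graded bedding, mud cracks, bioturbation, coarsening-upward, organic content low (predicts organic content high, not organic content low)
(C) tidal flat — does not account for graded bedding, mud cracks, cross-bedding, coarsening-upward
(D) estuarine fill — does not account for graded bedding, bioturbation
Only (A) is consistent with every observation.

A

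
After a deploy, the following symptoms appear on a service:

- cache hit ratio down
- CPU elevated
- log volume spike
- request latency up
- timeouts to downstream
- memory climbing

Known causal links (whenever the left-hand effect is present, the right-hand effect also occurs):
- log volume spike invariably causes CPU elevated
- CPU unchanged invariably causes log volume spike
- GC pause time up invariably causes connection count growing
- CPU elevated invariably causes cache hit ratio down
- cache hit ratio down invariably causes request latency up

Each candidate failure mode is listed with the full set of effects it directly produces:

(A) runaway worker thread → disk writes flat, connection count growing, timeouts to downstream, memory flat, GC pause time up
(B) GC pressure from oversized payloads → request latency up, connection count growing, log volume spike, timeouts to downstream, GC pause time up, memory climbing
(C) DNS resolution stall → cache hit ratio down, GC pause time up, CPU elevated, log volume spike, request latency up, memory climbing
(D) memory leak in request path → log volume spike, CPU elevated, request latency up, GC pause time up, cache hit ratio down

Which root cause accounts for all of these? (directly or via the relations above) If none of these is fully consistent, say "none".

Testing each hypothesis:
(A) runaway worker thread — cache hit ratio down miss; CPU elevated miss; log volume spike miss; request latency up miss; timeouts to downstream match; memory climbing miss
(B) GC pressure from oversized payloads — accounts for every observation (cache hit ratio down by log volume spike → CPU elevated → cache hit ratio down)
(C) DNS resolution stall — cache hit ratio down match; CPU elevated match; log volume spike match; request latency up match; timeouts to downstream miss; memory climbing match
(D) memory leak in request path — cache hit ratio down match; CPU elevated match; log volume spike match; request latency up match; timeouts to downstream miss; memory climbing miss
(B) alone accounts for all the evidence.

B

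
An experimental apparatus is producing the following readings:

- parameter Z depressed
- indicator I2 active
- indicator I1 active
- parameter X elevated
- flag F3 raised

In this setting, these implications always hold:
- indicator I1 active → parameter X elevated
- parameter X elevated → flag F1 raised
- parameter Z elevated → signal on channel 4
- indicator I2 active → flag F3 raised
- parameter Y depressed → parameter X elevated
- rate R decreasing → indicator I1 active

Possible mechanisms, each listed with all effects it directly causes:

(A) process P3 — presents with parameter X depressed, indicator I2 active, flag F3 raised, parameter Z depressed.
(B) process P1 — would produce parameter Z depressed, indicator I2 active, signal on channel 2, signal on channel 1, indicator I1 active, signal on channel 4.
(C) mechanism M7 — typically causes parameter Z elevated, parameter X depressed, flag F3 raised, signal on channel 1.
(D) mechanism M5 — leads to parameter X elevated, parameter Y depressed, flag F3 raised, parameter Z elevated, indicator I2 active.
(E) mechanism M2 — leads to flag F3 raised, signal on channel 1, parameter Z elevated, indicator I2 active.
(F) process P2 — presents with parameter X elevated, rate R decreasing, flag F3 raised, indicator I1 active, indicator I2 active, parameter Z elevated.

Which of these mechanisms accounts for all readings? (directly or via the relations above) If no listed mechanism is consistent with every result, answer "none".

For each candidate, compare predicted effects to what was observed:
(A) process P3 — fails on indicator I1 active, parameter X elevated (predicts parameter X depressed, not parameter X elevated)
(B) process P1 — accounts for every observation (parameter X elevated via indicator I1 active → parameter X elevated)
(C) mechanism M7 — parameter Z depressed ✗; indicator I2 active ✗; indicator I1 active ✗; parameter X elevated ✗; flag F3 raised ✓
(D) mechanism M5 — parameter Z depressed ✗; indicator I2 active ✓; indicator I1 active ✗; parameter X elevated ✓; flag F3 raised ✓
(E) mechanism M2 — fails on parameter Z depressed, indicator I1 active, parameter X elevated (predicts parameter Z elevated, not parameter Z depressed)
(F) process P2 — fails on parameter Z depressed (predicts parameter Z elevated, not parameter Z depressed)
Only (B) is consistent with every observation.

B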